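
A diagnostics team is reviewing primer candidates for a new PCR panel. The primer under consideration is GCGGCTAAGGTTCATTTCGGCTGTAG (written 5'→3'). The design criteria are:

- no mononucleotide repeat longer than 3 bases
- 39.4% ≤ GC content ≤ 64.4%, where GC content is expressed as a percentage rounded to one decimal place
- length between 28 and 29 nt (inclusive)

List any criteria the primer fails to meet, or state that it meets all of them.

Base counts: A=4, T=8, G=9, C=5 (length 26).
homopolymer run: longest run = 3 ✓
GC content: GC 14/26 = 53.8% ✓
length: length 26, outside 28–29 ✗

Fails: length.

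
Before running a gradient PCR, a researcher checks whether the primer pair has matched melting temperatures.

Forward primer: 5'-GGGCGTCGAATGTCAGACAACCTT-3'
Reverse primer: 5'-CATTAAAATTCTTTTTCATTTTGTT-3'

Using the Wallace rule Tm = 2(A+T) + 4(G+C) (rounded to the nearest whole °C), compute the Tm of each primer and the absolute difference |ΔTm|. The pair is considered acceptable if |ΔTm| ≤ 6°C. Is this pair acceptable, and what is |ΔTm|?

Forward: A=6 T=5 G=7 C=6 → Tm = 2·11 + 4·13 = 74°C.
Reverse: A=6 T=15 G=1 C=3 → Tm = 2·21 + 4·4 = 58°C.
|ΔTm| = |74 − 58| = 16°C, > 6°C.

|ΔTm| = 16°C; the pair is not acceptable.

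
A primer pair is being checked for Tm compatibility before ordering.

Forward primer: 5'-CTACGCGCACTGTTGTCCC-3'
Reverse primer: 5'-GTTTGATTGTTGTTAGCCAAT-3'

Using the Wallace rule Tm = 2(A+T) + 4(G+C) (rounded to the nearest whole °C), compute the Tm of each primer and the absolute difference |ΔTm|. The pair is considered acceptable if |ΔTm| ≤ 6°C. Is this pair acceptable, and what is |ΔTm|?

|ΔTm| = 6°C; the pair is acceptable.

Forward: A=2 T=5 G=4 C=8 → Tm = 2·7 + 4·12 = 62°C.
Reverse: A=4 T=10 G=5 C=2 → Tm = 2·14 + 4·7 = 56°C.
|ΔTm| = |62 − 56| = 6°C, ≤ 6°C.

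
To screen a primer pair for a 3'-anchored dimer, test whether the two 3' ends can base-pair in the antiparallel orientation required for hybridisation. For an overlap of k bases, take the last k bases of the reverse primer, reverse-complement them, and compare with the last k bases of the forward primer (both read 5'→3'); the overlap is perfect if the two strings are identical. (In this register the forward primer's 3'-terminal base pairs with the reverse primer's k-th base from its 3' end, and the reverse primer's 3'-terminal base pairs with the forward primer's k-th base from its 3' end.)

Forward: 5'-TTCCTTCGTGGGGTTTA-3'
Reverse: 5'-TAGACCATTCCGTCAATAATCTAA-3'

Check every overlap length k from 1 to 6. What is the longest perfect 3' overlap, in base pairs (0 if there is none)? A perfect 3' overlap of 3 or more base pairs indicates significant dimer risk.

Longest perfect overlap: 3 complementary base pairs; significant dimer risk (threshold 3).

Last 6 bases (5'→3') — forward …GGTTTA, reverse …ATCTAA.
Reverse complement of the reverse primer's last 6 bases: TTAGAT; its first k bases are the reverse complement of the reverse primer's last k bases, so a perfect k-base overlap needs the forward primer's last k bases to equal them.
Comparing (forward last k vs required): k=1: A vs T ✗; k=2: TA vs TT ✗; k=3: TTA vs TTA ✓; k=4: TTTA vs TTAG ✗; k=5: GTTTA vs TTAGA ✗; k=6: GGTTTA vs TTAGAT ✗.
Only k = 3 is perfect, so the longest perfect 3' overlap is 3.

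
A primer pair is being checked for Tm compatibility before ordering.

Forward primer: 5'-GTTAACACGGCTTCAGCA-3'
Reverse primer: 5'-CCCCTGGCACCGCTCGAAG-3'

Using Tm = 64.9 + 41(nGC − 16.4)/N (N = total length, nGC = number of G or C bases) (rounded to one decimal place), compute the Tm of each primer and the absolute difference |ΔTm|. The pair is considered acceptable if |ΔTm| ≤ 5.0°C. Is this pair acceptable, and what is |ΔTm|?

|ΔTm| = 11.7°C; the pair is not acceptable.

Forward: G+C = 9, N = 18 → Tm = 64.9 + 41·(9 − 16.4)/18 = 48.0°C.
Reverse: G+C = 14, N = 19 → Tm = 64.9 + 41·(14 − 16.4)/19 = 59.7°C.
|ΔTm| = |48.0 − 59.7| = 11.7°C, > 5.0°C.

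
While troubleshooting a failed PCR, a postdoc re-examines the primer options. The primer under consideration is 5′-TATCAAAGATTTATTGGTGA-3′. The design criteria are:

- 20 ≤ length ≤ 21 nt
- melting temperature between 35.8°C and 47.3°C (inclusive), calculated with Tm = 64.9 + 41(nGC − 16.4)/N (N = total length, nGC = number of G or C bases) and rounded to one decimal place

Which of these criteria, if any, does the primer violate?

Meets all criteria.

Base counts: A=7, T=8, G=4, C=1 (length 20).
length: length 20 ✓
Tm: Tm = 64.9 + 41·(5 − 16.4)/20 = 41.5°C ✓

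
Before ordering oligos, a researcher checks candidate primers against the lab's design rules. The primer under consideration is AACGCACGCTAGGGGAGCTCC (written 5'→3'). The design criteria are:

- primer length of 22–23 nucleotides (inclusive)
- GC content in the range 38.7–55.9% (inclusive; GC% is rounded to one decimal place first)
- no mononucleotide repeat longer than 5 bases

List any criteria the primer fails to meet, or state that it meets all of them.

Fails: length, GC content.

Base counts: A=5, T=2, G=7, C=7 (length 21).
length: length 21, outside 22–23 ✗
GC content: GC 14/21 = 66.7%, outside 38.7–55.9% ✗
homopolymer run: longest run = 4 ✓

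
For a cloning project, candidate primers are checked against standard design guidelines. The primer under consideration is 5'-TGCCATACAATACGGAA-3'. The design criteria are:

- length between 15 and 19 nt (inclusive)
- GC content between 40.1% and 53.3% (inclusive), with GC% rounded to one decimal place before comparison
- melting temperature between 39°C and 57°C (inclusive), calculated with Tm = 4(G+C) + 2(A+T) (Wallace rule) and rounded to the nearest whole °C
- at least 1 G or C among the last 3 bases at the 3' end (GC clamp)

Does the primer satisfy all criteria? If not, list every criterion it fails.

Base counts: A=7, T=3, G=3, C=4 (length 17).
length: length 17 ✓
GC content: GC 7/17 = 41.2% ✓
Tm: Tm = 2·10 + 4·7 = 48°C ✓
GC clamp: 3' end GAA has 1 G/C ✓

Meets all criteria.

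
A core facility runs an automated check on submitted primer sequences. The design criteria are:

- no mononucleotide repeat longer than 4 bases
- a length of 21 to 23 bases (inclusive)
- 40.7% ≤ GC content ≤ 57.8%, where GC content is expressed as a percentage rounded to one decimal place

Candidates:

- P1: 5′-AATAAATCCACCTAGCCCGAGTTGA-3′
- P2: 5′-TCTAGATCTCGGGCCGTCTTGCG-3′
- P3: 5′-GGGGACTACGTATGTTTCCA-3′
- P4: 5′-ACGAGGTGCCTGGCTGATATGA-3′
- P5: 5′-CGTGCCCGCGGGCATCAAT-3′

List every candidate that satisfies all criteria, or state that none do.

P4 only.

P1 (25 nt, A=9 T=5 G=4 C=7): longest run = 3 ✓; length 25, outside 21–23 ✗; GC 11/25 = 44.0% ✓ — fails.
P2 (23 nt, A=2 T=7 G=7 C=7): longest run = 3 ✓; length 23 ✓; GC 14/23 = 60.9%, outside 40.7–57.8% ✗ — fails.
P3 (20 nt, A=4 T=6 G=6 C=4): longest run = 4 ✓; length 20, outside 21–23 ✗; GC 10/20 = 50.0% ✓ — fails.
P4 (22 nt, A=5 T=5 G=8 C=4): longest run = 2 ✓; length 22 ✓; GC 12/22 = 54.5% ✓ — passes.
P5 (19 nt, A=3 T=3 G=6 C=7): longest run = 3 ✓; length 19, outside 21–23 ✗; GC 13/19 = 68.4%, outside 40.7–57.8% ✗ — fails.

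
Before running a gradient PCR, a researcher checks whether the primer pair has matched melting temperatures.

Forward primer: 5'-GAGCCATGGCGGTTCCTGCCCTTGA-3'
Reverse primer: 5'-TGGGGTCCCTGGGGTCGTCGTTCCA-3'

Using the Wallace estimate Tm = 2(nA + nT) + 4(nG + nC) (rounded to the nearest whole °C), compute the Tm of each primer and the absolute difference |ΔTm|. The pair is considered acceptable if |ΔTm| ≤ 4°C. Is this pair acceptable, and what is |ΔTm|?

|ΔTm| = 2°C; the pair is acceptable.

Forward: A=3 T=6 G=8 C=8 → Tm = 2·9 + 4·16 = 82°C.
Reverse: A=1 T=7 G=10 C=7 → Tm = 2·8 + 4·17 = 84°C.
|ΔTm| = |82 − 84| = 2°C, ≤ 4°C.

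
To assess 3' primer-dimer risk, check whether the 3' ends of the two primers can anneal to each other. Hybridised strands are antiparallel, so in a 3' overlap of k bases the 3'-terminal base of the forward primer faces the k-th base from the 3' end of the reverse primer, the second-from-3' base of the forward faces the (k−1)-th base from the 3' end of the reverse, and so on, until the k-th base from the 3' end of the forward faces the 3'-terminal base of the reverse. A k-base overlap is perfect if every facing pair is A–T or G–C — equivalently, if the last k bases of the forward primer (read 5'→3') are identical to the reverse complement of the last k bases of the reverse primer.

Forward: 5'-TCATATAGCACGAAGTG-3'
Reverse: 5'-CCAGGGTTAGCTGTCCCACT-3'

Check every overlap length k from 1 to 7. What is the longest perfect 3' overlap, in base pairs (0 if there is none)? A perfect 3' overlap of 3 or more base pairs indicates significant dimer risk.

Last 7 bases (5'→3') — forward …CGAAGTG, reverse …TCCCACT.
Reverse complement of the reverse primer's last 7 bases: AGTGGGA; its first k bases are the reverse complement of the reverse primer's last k bases, so a perfect k-base overlap needs the forward primer's last k bases to equal them.
Comparing (forward last k vs required): k=1: G vs A ✗; k=2: TG vs AG ✗; k=3: GTG vs AGT ✗; k=4: AGTG vs AGTG ✓; k=5: AAGTG vs AGTGG ✗; k=6: GAAGTG vs AGTGGG ✗; k=7: CGAAGTG vs AGTGGGA ✗.
Only k = 4 is perfect, so the longest perfect 3' overlap is 4.

Longest perfect overlap: 4 complementary base pairs; significant dimer risk (threshold 3).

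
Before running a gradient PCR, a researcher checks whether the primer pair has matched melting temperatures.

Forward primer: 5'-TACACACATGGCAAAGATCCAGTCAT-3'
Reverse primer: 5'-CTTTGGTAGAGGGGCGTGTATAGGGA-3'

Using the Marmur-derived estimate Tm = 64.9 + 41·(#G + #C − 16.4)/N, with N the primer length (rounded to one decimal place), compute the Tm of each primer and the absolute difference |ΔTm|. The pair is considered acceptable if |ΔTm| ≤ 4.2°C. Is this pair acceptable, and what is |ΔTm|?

|ΔTm| = 4.7°C; the pair is not acceptable.

Forward: G+C = 11, N = 26 → Tm = 64.9 + 41·(11 − 16.4)/26 = 56.4°C.
Reverse: G+C = 14, N = 26 → Tm = 64.9 + 41·(14 − 16.4)/26 = 61.1°C.
|ΔTm| = |56.4 − 61.1| = 4.7°C, > 4.2°C.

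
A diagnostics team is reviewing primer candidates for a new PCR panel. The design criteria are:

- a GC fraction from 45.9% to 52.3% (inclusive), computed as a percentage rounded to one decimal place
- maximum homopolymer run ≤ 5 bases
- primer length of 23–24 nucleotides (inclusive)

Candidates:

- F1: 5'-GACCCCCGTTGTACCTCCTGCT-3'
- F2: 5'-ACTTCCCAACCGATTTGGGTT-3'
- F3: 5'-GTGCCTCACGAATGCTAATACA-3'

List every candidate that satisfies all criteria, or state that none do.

None of the candidates satisfy all criteria.

F1 (22 nt, A=2 T=6 G=4 C=10): GC 14/22 = 63.6%, outside 45.9–52.3% ✗; longest run = 5 ✓; length 22, outside 23–24 ✗ — fails.
F2 (21 nt, A=4 T=7 G=4 C=6): GC 10/21 = 47.6% ✓; longest run = 3 ✓; length 21, outside 23–24 ✗ — fails.
F3 (22 nt, A=7 T=5 G=4 C=6): GC 10/22 = 45.5%, outside 45.9–52.3% ✗; longest run = 2 ✓; length 22, outside 23–24 ✗ — fails.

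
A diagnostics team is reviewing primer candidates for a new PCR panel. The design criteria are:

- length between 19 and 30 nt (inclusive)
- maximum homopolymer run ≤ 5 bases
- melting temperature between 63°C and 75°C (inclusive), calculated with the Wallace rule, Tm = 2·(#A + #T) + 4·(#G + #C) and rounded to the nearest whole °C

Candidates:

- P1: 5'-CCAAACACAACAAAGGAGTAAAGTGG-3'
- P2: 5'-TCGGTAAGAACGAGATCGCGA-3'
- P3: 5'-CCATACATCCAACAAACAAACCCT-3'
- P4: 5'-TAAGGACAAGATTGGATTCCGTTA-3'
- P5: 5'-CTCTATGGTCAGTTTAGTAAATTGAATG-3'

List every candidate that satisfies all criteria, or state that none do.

P1 (26 nt, A=13 T=2 G=6 C=5): length 26 ✓; longest run = 3 ✓; Tm = 2·15 + 4·11 = 74°C ✓ — passes.
P2 (21 nt, A=7 T=3 G=7 C=4): length 21 ✓; longest run = 2 ✓; Tm = 2·10 + 4·11 = 64°C ✓ — passes.
P3 (24 nt, A=11 T=3 G=0 C=10): length 24 ✓; longest run = 3 ✓; Tm = 2·14 + 4·10 = 68°C ✓ — passes.
P4 (24 nt, A=8 T=7 G=6 C=3): length 24 ✓; longest run = 2 ✓; Tm = 2·15 + 4·9 = 66°C ✓ — passes.
P5 (28 nt, A=8 T=11 G=6 C=3): length 28 ✓; longest run = 3 ✓; Tm = 2·19 + 4·9 = 74°C ✓ — passes.

P1, P2, P3, P4 and P5.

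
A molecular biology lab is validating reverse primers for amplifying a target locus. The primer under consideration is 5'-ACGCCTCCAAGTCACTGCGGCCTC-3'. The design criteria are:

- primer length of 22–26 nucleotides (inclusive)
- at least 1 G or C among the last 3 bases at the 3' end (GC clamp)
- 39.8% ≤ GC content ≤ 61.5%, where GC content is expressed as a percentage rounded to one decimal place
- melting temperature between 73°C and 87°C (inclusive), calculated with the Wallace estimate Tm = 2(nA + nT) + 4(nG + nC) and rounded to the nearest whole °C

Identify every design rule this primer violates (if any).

Fails: GC content.

Base counts: A=4, T=4, G=5, C=11 (length 24).
length: length 24 ✓
GC clamp: 3' end CTC has 2 G/C ✓
GC content: GC 16/24 = 66.7%, outside 39.8–61.5% ✗
Tm: Tm = 2·8 + 4·16 = 80°C ✓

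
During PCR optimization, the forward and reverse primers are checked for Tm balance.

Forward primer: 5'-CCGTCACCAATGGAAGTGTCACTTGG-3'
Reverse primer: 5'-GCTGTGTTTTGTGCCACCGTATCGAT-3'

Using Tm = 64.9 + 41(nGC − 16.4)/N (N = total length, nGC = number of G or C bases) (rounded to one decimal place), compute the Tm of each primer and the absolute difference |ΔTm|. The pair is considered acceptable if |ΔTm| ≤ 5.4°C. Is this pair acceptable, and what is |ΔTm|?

|ΔTm| = 1.6°C; the pair is acceptable.

Forward: G+C = 14, N = 26 → Tm = 64.9 + 41·(14 − 16.4)/26 = 61.1°C.
Reverse: G+C = 13, N = 26 → Tm = 64.9 + 41·(13 − 16.4)/26 = 59.5°C.
|ΔTm| = |61.1 − 59.5| = 1.6°C, ≤ 5.4°C.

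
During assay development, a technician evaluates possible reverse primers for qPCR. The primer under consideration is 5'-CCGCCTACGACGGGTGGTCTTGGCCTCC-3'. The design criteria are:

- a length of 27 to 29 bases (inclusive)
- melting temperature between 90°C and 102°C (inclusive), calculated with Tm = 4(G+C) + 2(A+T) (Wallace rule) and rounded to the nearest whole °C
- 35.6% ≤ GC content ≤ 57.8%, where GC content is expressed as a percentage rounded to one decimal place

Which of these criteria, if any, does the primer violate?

Fails: GC content.

Base counts: A=2, T=6, G=9, C=11 (length 28).
length: length 28 ✓
Tm: Tm = 2·8 + 4·20 = 96°C ✓
GC content: GC 20/28 = 71.4%, outside 35.6–57.8% ✗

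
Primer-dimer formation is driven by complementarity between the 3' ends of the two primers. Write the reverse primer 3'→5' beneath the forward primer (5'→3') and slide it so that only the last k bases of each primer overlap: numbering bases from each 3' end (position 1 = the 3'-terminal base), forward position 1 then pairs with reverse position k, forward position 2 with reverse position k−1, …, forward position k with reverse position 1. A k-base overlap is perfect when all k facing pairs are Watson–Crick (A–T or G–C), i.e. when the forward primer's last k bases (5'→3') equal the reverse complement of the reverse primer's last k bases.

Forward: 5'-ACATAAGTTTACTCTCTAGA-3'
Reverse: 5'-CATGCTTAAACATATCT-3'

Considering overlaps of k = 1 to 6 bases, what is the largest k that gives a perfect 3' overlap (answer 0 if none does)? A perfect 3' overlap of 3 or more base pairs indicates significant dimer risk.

Last 6 bases (5'→3') — forward …TCTAGA, reverse …ATATCT.
Reverse complement of the reverse primer's last 6 bases: AGATAT; its first k bases are the reverse complement of the reverse primer's last k bases, so a perfect k-base overlap needs the forward primer's last k bases to equal them.
Comparing (forward last k vs required): k=1: A vs A ✓; k=2: GA vs AG ✗; k=3: AGA vs AGA ✓; k=4: TAGA vs AGAT ✗; k=5: CTAGA vs AGATA ✗; k=6: TCTAGA vs AGATAT ✗.
Perfect overlaps at k = 1, 3; the largest is 3.

Longest perfect overlap: 3 complementary base pairs; significant dimer risk (threshold 3).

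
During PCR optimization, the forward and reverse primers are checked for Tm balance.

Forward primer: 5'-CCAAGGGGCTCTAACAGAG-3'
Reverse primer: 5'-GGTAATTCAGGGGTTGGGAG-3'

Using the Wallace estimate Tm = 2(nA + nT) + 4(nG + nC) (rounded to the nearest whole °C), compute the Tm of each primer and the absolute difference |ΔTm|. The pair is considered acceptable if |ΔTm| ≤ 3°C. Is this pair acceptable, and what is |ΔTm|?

|ΔTm| = 2°C; the pair is acceptable.

Forward: A=6 T=2 G=6 C=5 → Tm = 2·8 + 4·11 = 60°C.
Reverse: A=4 T=5 G=10 C=1 → Tm = 2·9 + 4·11 = 62°C.
|ΔTm| = |60 − 62| = 2°C, ≤ 3°C.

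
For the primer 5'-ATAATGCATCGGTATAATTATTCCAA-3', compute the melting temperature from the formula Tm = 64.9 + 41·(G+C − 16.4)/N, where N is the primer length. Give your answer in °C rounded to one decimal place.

Base counts: A=10, T=9, G=3, C=4; G+C = 7, N = 26.
Tm = 64.9 + 41·(7 − 16.4)/26 = 64.9 + -385.40/26 = 50.1°C.

50.1°C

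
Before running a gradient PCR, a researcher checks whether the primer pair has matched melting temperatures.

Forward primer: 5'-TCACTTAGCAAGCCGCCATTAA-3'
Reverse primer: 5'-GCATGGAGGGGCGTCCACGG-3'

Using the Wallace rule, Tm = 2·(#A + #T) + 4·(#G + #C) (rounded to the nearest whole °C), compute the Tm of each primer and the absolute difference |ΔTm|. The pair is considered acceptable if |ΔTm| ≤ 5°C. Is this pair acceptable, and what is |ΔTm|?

|ΔTm| = 6°C; the pair is not acceptable.

Forward: A=7 T=5 G=3 C=7 → Tm = 2·12 + 4·10 = 64°C.
Reverse: A=3 T=2 G=10 C=5 → Tm = 2·5 + 4·15 = 70°C.
|ΔTm| = |64 − 70| = 6°C, > 5°C.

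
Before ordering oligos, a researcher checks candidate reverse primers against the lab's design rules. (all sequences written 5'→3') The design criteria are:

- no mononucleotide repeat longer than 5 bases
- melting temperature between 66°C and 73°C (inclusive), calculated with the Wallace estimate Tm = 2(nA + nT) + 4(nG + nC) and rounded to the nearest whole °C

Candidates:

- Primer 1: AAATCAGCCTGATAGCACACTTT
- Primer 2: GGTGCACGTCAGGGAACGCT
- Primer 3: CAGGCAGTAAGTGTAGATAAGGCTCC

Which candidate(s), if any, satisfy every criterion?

Primer 2 only.

Primer 1 (23 nt, A=8 T=6 G=3 C=6): longest run = 3 ✓; Tm = 2·14 + 4·9 = 64°C, outside 66–73°C ✗ — fails.
Primer 2 (20 nt, A=4 T=3 G=8 C=5): longest run = 3 ✓; Tm = 2·7 + 4·13 = 66°C ✓ — passes.
Primer 3 (26 nt, A=8 T=5 G=8 C=5): longest run = 2 ✓; Tm = 2·13 + 4·13 = 78°C, outside 66–73°C ✗ — fails.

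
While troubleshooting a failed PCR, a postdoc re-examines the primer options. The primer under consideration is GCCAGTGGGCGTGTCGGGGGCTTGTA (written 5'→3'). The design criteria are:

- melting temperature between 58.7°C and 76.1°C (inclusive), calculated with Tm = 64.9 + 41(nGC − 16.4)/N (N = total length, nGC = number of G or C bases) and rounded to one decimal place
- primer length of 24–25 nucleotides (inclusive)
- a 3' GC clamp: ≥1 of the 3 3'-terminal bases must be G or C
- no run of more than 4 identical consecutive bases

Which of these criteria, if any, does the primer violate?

Base counts: A=2, T=6, G=13, C=5 (length 26).
Tm: Tm = 64.9 + 41·(18 − 16.4)/26 = 67.4°C ✓
length: length 26, outside 24–25 ✗
GC clamp: 3' end GTA has 1 G/C ✓
homopolymer run: longest run = 5, exceeds 4 ✗

Fails: length, homopolymer run.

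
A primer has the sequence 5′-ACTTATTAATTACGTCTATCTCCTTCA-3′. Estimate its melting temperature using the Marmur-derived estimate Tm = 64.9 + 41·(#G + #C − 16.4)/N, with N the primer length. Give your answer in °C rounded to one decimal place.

Base counts: A=7, T=12, G=1, C=7; G+C = 8, N = 27.
Tm = 64.9 + 41·(8 − 16.4)/27 = 64.9 + -344.40/27 = 52.1°C.

52.1°C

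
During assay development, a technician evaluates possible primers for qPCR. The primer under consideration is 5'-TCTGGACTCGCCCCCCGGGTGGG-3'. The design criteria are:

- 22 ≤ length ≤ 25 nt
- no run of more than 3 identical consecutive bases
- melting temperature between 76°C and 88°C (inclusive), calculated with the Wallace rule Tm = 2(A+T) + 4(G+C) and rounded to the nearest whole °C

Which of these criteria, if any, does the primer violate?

Base counts: A=1, T=4, G=9, C=9 (length 23).
length: length 23 ✓
homopolymer run: longest run = 6, exceeds 3 ✗
Tm: Tm = 2·5 + 4·18 = 82°C ✓

Fails: homopolymer run.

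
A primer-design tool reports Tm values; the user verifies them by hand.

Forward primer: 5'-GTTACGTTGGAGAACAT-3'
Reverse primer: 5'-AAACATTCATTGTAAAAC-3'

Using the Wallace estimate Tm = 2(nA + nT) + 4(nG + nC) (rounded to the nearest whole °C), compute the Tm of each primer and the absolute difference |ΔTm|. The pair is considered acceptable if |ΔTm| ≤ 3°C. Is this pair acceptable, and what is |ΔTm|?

|ΔTm| = 4°C; the pair is not acceptable.

Forward: A=5 T=5 G=5 C=2 → Tm = 2·10 + 4·7 = 48°C.
Reverse: A=9 T=5 G=1 C=3 → Tm = 2·14 + 4·4 = 44°C.
|ΔTm| = |48 − 44| = 4°C, > 3°C.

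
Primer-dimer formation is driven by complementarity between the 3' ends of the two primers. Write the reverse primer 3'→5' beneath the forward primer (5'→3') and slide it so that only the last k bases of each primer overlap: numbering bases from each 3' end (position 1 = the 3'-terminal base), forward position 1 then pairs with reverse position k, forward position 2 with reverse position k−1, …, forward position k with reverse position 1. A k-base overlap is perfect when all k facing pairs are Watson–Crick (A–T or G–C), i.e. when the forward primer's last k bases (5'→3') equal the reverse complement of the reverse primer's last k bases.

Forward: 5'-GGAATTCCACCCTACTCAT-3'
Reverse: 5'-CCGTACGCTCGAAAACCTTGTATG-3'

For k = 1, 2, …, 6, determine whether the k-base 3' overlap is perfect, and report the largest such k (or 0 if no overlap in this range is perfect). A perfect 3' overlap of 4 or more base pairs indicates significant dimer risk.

Longest perfect overlap: 3 complementary base pairs; below the dimer-risk threshold (threshold 4).

Last 6 bases (5'→3') — forward …ACTCAT, reverse …TGTATG.
Reverse complement of the reverse primer's last 6 bases: CATACA; its first k bases are the reverse complement of the reverse primer's last k bases, so a perfect k-base overlap needs the forward primer's last k bases to equal them.
Comparing (forward last k vs required): k=1: T vs C ✗; k=2: AT vs CA ✗; k=3: CAT vs CAT ✓; k=4: TCAT vs CATA ✗; k=5: CTCAT vs CATAC ✗; k=6: ACTCAT vs CATACA ✗.
Only k = 3 is perfect, so the longest perfect 3' overlap is 3.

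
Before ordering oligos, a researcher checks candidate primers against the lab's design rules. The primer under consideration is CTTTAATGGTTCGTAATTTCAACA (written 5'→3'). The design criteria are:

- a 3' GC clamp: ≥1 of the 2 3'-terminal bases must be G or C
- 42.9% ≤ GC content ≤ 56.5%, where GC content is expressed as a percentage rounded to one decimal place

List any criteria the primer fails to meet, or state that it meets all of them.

Base counts: A=7, T=10, G=3, C=4 (length 24).
GC clamp: 3' end CA has 1 G/C ✓
GC content: GC 7/24 = 29.2%, outside 42.9–56.5% ✗

Fails: GC content.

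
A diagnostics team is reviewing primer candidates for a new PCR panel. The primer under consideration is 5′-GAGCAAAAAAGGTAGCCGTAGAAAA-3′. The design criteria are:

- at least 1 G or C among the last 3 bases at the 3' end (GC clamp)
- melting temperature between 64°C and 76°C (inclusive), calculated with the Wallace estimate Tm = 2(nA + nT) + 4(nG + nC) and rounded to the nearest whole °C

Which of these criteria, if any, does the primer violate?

Fails: GC clamp.

Base counts: A=13, T=2, G=7, C=3 (length 25).
GC clamp: 3' end AAA has 0 G/C, need ≥1 ✗
Tm: Tm = 2·15 + 4·10 = 70°C ✓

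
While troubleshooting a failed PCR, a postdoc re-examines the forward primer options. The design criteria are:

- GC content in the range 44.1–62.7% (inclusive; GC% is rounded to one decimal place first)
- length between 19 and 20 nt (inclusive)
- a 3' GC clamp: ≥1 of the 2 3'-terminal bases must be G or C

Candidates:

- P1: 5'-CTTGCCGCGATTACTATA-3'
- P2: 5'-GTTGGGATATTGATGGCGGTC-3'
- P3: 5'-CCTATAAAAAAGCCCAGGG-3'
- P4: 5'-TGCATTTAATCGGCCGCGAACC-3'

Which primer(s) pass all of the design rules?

P3 only.

P1 (18 nt, A=4 T=6 G=3 C=5): GC 8/18 = 44.4% ✓; length 18, outside 19–20 ✗; 3' end TA has 0 G/C, need ≥1 ✗ — fails.
P2 (21 nt, A=3 T=7 G=9 C=2): GC 11/21 = 52.4% ✓; length 21, outside 19–20 ✗; 3' end TC has 1 G/C ✓ — fails.
P3 (19 nt, A=8 T=2 G=4 C=5): GC 9/19 = 47.4% ✓; length 19 ✓; 3' end GG has 2 G/C ✓ — passes.
P4 (22 nt, A=5 T=5 G=5 C=7): GC 12/22 = 54.5% ✓; length 22, outside 19–20 ✗; 3' end CC has 2 G/C ✓ — fails.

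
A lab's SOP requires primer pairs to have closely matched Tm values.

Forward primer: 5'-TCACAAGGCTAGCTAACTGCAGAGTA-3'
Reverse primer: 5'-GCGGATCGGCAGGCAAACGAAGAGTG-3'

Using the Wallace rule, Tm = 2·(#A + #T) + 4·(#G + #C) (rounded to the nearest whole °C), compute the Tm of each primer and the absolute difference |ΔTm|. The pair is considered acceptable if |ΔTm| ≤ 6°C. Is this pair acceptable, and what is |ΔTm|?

Forward: A=9 T=5 G=6 C=6 → Tm = 2·14 + 4·12 = 76°C.
Reverse: A=8 T=2 G=11 C=5 → Tm = 2·10 + 4·16 = 84°C.
|ΔTm| = |76 − 84| = 8°C, > 6°C.

|ΔTm| = 8°C; the pair is not acceptable.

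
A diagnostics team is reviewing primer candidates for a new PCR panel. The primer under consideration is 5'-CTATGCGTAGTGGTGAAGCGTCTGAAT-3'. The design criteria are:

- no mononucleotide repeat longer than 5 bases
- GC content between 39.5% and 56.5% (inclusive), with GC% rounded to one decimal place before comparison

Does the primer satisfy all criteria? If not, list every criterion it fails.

Meets all criteria.

Base counts: A=6, T=8, G=9, C=4 (length 27).
homopolymer run: longest run = 2 ✓
GC content: GC 13/27 = 48.1% ✓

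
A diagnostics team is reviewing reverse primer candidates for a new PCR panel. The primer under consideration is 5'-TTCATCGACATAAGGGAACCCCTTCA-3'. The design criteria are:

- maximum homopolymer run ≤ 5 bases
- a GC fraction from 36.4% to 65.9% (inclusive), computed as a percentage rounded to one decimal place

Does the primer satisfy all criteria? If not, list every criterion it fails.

Meets all criteria.

Base counts: A=8, T=6, G=4, C=8 (length 26).
homopolymer run: longest run = 4 ✓
GC content: GC 12/26 = 46.2% ✓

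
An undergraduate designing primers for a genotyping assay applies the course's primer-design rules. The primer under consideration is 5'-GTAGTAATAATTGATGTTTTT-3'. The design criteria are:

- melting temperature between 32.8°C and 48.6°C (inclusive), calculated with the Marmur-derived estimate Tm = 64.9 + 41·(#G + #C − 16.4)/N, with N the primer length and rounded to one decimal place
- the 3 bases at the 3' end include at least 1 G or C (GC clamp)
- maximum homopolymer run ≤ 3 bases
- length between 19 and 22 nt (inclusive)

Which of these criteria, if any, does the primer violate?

Fails: GC clamp, homopolymer run.

Base counts: A=6, T=11, G=4, C=0 (length 21).
Tm: Tm = 64.9 + 41·(4 − 16.4)/21 = 40.7°C ✓
GC clamp: 3' end TTT has 0 G/C, need ≥1 ✗
homopolymer run: longest run = 5, exceeds 3 ✗
length: length 21 ✓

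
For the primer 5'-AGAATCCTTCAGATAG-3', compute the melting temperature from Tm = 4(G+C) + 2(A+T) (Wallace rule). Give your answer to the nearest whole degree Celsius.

Base counts: A=6, T=4, G=3, C=3 (length 16).
Tm = 2·(6+4) + 4·(3+3) = 2·10 + 4·6 = 20 + 24 = 44°C.

44°C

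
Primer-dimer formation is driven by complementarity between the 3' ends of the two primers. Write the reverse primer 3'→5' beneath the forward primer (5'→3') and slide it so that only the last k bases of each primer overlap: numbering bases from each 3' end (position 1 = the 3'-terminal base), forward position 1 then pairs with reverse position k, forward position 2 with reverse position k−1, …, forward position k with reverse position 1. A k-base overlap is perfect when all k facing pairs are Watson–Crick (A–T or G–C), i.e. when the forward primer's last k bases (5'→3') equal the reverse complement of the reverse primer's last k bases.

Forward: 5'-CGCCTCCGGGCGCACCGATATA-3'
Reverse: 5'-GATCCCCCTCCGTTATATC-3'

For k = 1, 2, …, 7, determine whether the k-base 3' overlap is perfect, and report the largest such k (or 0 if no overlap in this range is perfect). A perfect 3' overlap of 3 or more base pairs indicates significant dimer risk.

Last 7 bases (5'→3') — forward …CGATATA, reverse …TTATATC.
Reverse complement of the reverse primer's last 7 bases: GATATAA; its first k bases are the reverse complement of the reverse primer's last k bases, so a perfect k-base overlap needs the forward primer's last k bases to equal them.
Comparing (forward last k vs required): k=1: A vs G ✗; k=2: TA vs GA ✗; k=3: ATA vs GAT ✗; k=4: TATA vs GATA ✗; k=5: ATATA vs GATAT ✗; k=6: GATATA vs GATATA ✓; k=7: CGATATA vs GATATAA ✗.
Only k = 6 is perfect, so the longest perfect 3' overlap is 6.

Longest perfect overlap: 6 complementary base pairs; significant dimer risk (threshold 3).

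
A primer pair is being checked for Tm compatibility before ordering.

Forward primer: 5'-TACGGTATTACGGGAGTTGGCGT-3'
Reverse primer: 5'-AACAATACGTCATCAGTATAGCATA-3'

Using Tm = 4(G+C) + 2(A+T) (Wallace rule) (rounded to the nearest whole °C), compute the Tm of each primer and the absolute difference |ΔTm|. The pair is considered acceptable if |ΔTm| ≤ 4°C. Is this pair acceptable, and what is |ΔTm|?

|ΔTm| = 4°C; the pair is acceptable.

Forward: A=4 T=7 G=9 C=3 → Tm = 2·11 + 4·12 = 70°C.
Reverse: A=11 T=6 G=3 C=5 → Tm = 2·17 + 4·8 = 66°C.
|ΔTm| = |70 − 66| = 4°C, ≤ 4°C.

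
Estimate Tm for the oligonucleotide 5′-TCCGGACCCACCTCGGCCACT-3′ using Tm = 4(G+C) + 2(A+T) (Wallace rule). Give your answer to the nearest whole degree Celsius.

Base counts: A=3, T=3, G=4, C=11 (length 21).
Tm = 2·(3+3) + 4·(4+11) = 2·6 + 4·15 = 12 + 60 = 72°C.

72°C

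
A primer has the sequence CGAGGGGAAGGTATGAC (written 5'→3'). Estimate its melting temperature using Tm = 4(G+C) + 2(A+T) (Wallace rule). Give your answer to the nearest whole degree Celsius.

54°C

Base counts: A=5, T=2, G=8, C=2 (length 17).
Tm = 2·(5+2) + 4·(8+2) = 2·7 + 4·10 = 14 + 40 = 54°C.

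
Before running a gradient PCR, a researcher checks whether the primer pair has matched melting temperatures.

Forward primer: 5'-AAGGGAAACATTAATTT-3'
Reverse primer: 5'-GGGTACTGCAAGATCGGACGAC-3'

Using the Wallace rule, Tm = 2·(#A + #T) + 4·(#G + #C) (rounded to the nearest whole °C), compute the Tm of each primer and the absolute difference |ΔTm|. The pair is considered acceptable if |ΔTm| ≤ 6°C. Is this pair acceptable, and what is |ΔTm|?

|ΔTm| = 28°C; the pair is not acceptable.

Forward: A=8 T=5 G=3 C=1 → Tm = 2·13 + 4·4 = 42°C.
Reverse: A=6 T=3 G=8 C=5 → Tm = 2·9 + 4·13 = 70°C.
|ΔTm| = |42 − 70| = 28°C, > 6°C.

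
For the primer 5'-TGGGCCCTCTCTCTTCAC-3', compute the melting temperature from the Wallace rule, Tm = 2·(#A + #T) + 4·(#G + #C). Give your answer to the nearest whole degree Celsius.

58°C

Base counts: A=1, T=6, G=3, C=8 (length 18).
Tm = 2·(1+6) + 4·(3+8) = 2·7 + 4·11 = 14 + 44 = 58°C.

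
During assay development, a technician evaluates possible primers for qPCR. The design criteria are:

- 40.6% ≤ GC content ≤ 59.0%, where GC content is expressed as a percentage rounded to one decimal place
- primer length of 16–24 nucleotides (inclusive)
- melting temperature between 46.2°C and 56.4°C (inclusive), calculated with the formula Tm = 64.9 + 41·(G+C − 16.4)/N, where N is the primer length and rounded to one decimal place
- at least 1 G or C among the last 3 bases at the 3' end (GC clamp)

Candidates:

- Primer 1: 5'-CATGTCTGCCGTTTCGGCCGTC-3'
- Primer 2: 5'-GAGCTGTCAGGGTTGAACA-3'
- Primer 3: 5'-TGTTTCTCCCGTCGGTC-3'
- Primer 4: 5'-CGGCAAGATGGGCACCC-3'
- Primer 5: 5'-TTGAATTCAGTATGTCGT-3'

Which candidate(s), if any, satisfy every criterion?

Primer 2 and Primer 3.

Primer 1 (22 nt, A=1 T=7 G=6 C=8): GC 14/22 = 63.6%, outside 40.6–59.0% ✗; length 22 ✓; Tm = 64.9 + 41·(14 − 16.4)/22 = 60.4°C, outside 46.2–56.4°C ✗; 3' end GTC has 2 G/C ✓ — fails.
Primer 2 (19 nt, A=5 T=4 G=7 C=3): GC 10/19 = 52.6% ✓; length 19 ✓; Tm = 64.9 + 41·(10 − 16.4)/19 = 51.1°C ✓; 3' end ACA has 1 G/C ✓ — passes.
Primer 3 (17 nt, A=0 T=7 G=4 C=6): GC 10/17 = 58.8% ✓; length 17 ✓; Tm = 64.9 + 41·(10 − 16.4)/17 = 49.5°C ✓; 3' end GTC has 2 G/C ✓ — passes.
Primer 4 (17 nt, A=4 T=1 G=6 C=6): GC 12/17 = 70.6%, outside 40.6–59.0% ✗; length 17 ✓; Tm = 64.9 + 41·(12 − 16.4)/17 = 54.3°C ✓; 3' end CCC has 3 G/C ✓ — fails.
Primer 5 (18 nt, A=4 T=8 G=4 C=2): GC 6/18 = 33.3%, outside 40.6–59.0% ✗; length 18 ✓; Tm = 64.9 + 41·(6 − 16.4)/18 = 41.2°C, outside 46.2–56.4°C ✗; 3' end CGT has 2 G/C ✓ — fails.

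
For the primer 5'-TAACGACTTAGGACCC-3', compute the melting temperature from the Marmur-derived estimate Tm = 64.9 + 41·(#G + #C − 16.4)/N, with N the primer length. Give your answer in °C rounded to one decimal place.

43.4°C

Base counts: A=5, T=3, G=3, C=5; G+C = 8, N = 16.
Tm = 64.9 + 41·(8 − 16.4)/16 = 64.9 + -344.40/16 = 43.4°C.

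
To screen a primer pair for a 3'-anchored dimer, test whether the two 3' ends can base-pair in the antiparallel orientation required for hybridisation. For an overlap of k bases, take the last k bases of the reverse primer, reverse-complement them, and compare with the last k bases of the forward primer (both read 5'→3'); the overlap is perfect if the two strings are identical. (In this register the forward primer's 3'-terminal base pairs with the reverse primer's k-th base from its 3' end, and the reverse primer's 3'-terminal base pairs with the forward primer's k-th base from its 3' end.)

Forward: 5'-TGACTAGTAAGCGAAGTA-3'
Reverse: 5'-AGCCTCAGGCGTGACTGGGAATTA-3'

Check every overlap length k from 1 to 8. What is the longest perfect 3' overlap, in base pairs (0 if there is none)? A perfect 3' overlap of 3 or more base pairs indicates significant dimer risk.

Longest perfect overlap: 2 complementary base pairs; below the dimer-risk threshold (threshold 3).

Last 8 bases (5'→3') — forward …GCGAAGTA, reverse …GGGAATTA.
Reverse complement of the reverse primer's last 8 bases: TAATTCCC; its first k bases are the reverse complement of the reverse primer's last k bases, so a perfect k-base overlap needs the forward primer's last k bases to equal them.
Comparing (forward last k vs required): k=1: A vs T ✗; k=2: TA vs TA ✓; k=3: GTA vs TAA ✗; k=4: AGTA vs TAAT ✗; k=5: AAGTA vs TAATT ✗; k=6: GAAGTA vs TAATTC ✗; k=7: CGAAGTA vs TAATTCC ✗; k=8: GCGAAGTA vs TAATTCCC ✗.
Only k = 2 is perfect, so the longest perfect 3' overlap is 2.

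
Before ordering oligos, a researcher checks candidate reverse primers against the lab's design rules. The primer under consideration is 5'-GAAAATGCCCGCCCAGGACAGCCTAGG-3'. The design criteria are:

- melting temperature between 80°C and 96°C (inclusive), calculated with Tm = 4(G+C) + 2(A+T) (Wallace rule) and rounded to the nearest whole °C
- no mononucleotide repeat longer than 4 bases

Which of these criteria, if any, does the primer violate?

Base counts: A=8, T=2, G=8, C=9 (length 27).
Tm: Tm = 2·10 + 4·17 = 88°C ✓
homopolymer run: longest run = 4 ✓

Meets all criteria.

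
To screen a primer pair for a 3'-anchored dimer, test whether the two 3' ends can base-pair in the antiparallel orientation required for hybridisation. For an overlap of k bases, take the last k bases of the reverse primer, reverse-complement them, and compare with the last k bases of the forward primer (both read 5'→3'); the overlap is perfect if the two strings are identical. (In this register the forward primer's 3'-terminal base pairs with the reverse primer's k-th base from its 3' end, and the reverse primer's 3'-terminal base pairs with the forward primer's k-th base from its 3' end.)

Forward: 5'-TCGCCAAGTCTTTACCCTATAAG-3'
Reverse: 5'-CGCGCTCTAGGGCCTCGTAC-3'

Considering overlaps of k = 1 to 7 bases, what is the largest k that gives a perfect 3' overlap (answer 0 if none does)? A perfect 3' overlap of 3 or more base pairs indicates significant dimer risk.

Last 7 bases (5'→3') — forward …CTATAAG, reverse …CTCGTAC.
Reverse complement of the reverse primer's last 7 bases: GTACGAG; its first k bases are the reverse complement of the reverse primer's last k bases, so a perfect k-base overlap needs the forward primer's last k bases to equal them.
Comparing (forward last k vs required): k=1: G vs G ✓; k=2: AG vs GT ✗; k=3: AAG vs GTA ✗; k=4: TAAG vs GTAC ✗; k=5: ATAAG vs GTACG ✗; k=6: TATAAG vs GTACGA ✗; k=7: CTATAAG vs GTACGAG ✗.
Only k = 1 is perfect, so the longest perfect 3' overlap is 1.

Longest perfect overlap: 1 complementary base pair; below the dimer-risk threshold (threshold 3).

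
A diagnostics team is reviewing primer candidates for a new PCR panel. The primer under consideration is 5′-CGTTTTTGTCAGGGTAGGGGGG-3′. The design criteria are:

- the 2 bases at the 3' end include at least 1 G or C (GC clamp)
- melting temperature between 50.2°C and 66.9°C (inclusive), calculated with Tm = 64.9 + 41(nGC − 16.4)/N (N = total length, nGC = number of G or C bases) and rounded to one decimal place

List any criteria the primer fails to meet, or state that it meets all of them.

Meets all criteria.

Base counts: A=2, T=7, G=11, C=2 (length 22).
GC clamp: 3' end GG has 2 G/C ✓
Tm: Tm = 64.9 + 41·(13 − 16.4)/22 = 58.6°C ✓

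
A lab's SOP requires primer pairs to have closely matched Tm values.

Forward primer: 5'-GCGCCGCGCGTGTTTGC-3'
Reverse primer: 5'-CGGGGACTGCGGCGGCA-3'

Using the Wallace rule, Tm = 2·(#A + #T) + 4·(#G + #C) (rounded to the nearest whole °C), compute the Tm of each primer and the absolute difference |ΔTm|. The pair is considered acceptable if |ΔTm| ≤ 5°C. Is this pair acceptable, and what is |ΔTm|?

|ΔTm| = 2°C; the pair is acceptable.

Forward: A=0 T=4 G=7 C=6 → Tm = 2·4 + 4·13 = 60°C.
Reverse: A=2 T=1 G=9 C=5 → Tm = 2·3 + 4·14 = 62°C.
|ΔTm| = |60 − 62| = 2°C, ≤ 5°C.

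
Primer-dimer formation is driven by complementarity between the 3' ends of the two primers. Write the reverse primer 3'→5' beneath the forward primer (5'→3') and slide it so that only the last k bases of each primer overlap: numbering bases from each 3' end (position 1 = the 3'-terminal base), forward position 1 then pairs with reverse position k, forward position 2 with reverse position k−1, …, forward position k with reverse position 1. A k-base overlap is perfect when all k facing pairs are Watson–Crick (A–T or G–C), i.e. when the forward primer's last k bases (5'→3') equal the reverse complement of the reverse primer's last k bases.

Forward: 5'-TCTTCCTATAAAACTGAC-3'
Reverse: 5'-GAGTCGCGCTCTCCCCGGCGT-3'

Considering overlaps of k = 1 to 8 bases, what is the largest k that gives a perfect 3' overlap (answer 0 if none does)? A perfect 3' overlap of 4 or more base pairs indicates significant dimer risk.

Longest perfect overlap: 2 complementary base pairs; below the dimer-risk threshold (threshold 4).

Last 8 bases (5'→3') — forward …AAACTGAC, reverse …CCCGGCGT.
Reverse complement of the reverse primer's last 8 bases: ACGCCGGG; its first k bases are the reverse complement of the reverse primer's last k bases, so a perfect k-base overlap needs the forward primer's last k bases to equal them.
Comparing (forward last k vs required): k=1: C vs A ✗; k=2: AC vs AC ✓; k=3: GAC vs ACG ✗; k=4: TGAC vs ACGC ✗; k=5: CTGAC vs ACGCC ✗; k=6: ACTGAC vs ACGCCG ✗; k=7: AACTGAC vs ACGCCGG ✗; k=8: AAACTGAC vs ACGCCGGG ✗.
Only k = 2 is perfect, so the longest perfect 3' overlap is 2.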